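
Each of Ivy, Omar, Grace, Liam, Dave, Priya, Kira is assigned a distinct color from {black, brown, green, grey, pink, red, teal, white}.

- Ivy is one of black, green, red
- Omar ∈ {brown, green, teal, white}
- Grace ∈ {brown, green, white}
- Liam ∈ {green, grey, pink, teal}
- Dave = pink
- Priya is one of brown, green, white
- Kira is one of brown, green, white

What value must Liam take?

Dave's domain is down to {pink}, so Dave = pink. Remove pink from Liam.
Grace, Priya, Kira share exactly the 3 values {brown, green, white}; by pigeonhole those values go to them, so strike brown, green, white from Ivy, Omar, Liam.
Omar's domain is down to {teal}, so Omar = teal. Eliminate teal elsewhere: Liam.
So Liam = grey.

grey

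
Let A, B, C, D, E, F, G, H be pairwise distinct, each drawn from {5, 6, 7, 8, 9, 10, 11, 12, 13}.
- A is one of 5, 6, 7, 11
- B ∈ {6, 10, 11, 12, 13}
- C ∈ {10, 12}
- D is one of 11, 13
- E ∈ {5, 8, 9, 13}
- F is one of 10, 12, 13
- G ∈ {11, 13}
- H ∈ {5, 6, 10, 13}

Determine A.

D and G between them cover only {11, 13} — a naked pair. Remove those values from A, B, E, F, H.
C and F share exactly the 2 values {10, 12}; by pigeonhole those values go to them, so strike 10, 12 from B, H.
That leaves B = 6. Strike 6 from A, H.
H must be 5 (only option left). Remove 5 from A, E.
So A = 7.

7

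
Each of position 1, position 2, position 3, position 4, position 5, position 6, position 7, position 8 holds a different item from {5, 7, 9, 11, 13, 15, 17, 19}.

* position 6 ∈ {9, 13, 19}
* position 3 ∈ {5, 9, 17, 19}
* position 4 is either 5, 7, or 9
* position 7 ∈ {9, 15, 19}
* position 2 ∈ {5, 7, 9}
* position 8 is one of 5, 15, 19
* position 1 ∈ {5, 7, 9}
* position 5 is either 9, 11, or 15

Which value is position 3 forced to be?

Among the 8 variables, 11 fits only position 5 (and all 8 values in {5, 7, 9, 11, 13, 15, 17, 19} must be used), so position 5 = 11.
Among the 7 still-open variables, 13 fits only position 6 (and all 7 values in {5, 7, 9, 13, 15, 17, 19} must be used), so position 6 = 13.
The 6 still-open variables together cover exactly {5, 7, 9, 15, 17, 19} — 6 values for 6 variables — and 17 appears only in position 3's list, so position 3 = 17.

17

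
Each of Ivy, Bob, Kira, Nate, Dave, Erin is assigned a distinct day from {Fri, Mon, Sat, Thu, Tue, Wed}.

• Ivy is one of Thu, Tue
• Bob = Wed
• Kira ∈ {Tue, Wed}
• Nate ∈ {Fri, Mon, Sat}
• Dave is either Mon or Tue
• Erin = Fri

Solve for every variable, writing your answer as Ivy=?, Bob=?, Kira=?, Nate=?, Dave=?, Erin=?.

Ivy=Thu, Bob=Wed, Kira=Tue, Nate=Sat, Dave=Mon, Erin=Fri

Bob's domain is down to {Wed}, so Bob = Wed. Strike Wed from Kira.
Kira has just one choice, so Kira = Tue. Strike Tue from Ivy, Dave.
Dave must be Mon (only option left). Remove Mon from Nate.
Erin has just one choice, so Erin = Fri. Eliminate Fri elsewhere: Nate.
Ivy must be Thu (only option left).
Nate must be Sat (only option left).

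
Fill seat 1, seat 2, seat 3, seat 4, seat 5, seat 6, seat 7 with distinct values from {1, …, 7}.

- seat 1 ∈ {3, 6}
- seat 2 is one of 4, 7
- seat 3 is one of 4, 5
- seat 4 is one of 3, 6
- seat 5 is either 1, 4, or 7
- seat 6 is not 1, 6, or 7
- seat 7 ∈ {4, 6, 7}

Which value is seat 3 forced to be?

5

The 7 variables together cover exactly {1, 2, 3, 4, 5, 6, 7} — 7 values for 7 variables — and 1 appears only in seat 5's list, so seat 5 = 1.
The 6 still-open variables draw from only 6 values {2, 3, 4, 5, 6, 7}, so each is used; only seat 6 can be 2, hence seat 6 = 2.
The 5 still-open variables draw from only 5 values {3, 4, 5, 6, 7}, so each is used; only seat 3 can be 5, hence seat 3 = 5.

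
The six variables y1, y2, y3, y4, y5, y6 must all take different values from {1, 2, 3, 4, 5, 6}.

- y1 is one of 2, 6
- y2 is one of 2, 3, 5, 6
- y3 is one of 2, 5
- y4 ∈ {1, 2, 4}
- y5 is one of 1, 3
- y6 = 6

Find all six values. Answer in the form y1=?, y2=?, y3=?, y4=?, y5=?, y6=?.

y6's domain is down to {6}, so y6 = 6. So y1, y2 can't be 6.
y1 has just one choice, so y1 = 2. So y2, y3, y4 can't be 2.
y3 must be 5 (only option left). Strike 5 from y2.
That leaves y2 = 3. Strike 3 from y5.
y5's domain is down to {1}, so y5 = 1. Eliminate 1 elsewhere: y4.
y4 must be 4 (only option left).

y1=2, y2=3, y3=5, y4=4, y5=1, y6=6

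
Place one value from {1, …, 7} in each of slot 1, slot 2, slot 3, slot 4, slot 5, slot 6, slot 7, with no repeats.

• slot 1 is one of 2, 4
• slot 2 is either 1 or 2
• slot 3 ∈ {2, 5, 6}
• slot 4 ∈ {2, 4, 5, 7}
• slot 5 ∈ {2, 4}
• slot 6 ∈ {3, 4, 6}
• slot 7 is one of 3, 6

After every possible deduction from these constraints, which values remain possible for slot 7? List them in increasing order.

3, 6

Among the 7 variables, 1 fits only slot 2 (and all 7 values in {1, 2, 3, 4, 5, 6, 7} must be used), so slot 2 = 1.
The 6 still-open variables draw from only 6 values {2, 3, 4, 5, 6, 7}, so each is used; only slot 4 can be 7, hence slot 4 = 7.
Among the 5 still-open variables, 5 fits only slot 3 (and all 5 values in {2, 3, 4, 5, 6} must be used), so slot 3 = 5.
The 2 variables slot 1 and slot 5 are confined to {2, 4}, which locks those values in; drop them from slot 6.
No further eliminations apply; slot 7 can still be any of 3, 6.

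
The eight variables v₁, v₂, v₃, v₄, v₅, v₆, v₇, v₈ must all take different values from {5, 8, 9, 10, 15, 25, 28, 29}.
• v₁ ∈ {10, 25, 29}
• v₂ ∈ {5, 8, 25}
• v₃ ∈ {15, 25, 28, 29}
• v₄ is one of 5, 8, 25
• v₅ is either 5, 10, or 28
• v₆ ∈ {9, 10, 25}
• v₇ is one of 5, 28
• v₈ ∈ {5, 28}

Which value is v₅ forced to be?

Among the 8 variables, 9 fits only v₆ (and all 8 values in {5, 8, 9, 10, 15, 25, 28, 29} must be used), so v₆ = 9.
Among the 7 still-open variables, 15 fits only v₃ (and all 7 values in {5, 8, 10, 15, 25, 28, 29} must be used), so v₃ = 15.
The 6 still-open variables together cover exactly {5, 8, 10, 25, 28, 29} — 6 values for 6 variables — and 29 appears only in v₁'s list, so v₁ = 29.
Among the 5 still-open variables, 10 fits only v₅ (and all 5 values in {5, 8, 10, 25, 28} must be used), so v₅ = 10.

10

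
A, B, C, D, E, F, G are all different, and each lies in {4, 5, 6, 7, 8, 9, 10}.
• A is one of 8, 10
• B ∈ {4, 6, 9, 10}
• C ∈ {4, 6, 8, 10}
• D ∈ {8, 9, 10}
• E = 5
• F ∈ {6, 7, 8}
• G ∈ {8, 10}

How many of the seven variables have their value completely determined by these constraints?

3

E's domain is down to {5}, so E = 5.
Among the 6 still-open variables, 7 fits only F (and all 6 values in {4, 6, 7, 8, 9, 10} must be used), so F = 7.
The 2 variables A and G are confined to {8, 10}, which locks those values in; drop them from B, C, D.
D has just one choice, so D = 9. Remove 9 from B.
Determined: D=9, E=5, F=7. The other variables each still have more than one consistent value. That makes 3.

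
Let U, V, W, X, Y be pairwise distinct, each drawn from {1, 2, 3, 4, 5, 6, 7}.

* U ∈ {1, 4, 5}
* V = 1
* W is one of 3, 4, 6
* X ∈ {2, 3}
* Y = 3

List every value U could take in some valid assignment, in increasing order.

4, 5

V's domain is down to {1}, so V = 1. So U can't be 1.
Y must be 3 (only option left). Strike 3 from W, X.
X's domain is down to {2}, so X = 2.
No further eliminations apply; U can still be any of 4, 5.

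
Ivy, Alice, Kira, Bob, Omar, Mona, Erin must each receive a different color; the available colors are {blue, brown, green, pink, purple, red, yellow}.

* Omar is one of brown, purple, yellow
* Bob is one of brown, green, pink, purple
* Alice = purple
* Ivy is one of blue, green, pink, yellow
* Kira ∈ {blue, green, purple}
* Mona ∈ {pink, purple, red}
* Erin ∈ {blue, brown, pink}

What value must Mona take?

Alice's domain is down to {purple}, so Alice = purple. Strike purple from Kira, Bob, Omar, Mona.
Among the 6 still-open variables, red fits only Mona (and all 6 values in {blue, brown, green, pink, red, yellow} must be used), so Mona = red.

red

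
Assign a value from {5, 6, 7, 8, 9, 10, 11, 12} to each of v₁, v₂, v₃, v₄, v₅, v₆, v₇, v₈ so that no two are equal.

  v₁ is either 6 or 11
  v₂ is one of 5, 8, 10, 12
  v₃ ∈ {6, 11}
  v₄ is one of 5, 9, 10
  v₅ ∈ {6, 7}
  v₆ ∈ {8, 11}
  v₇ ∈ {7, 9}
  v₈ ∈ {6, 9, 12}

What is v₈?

The 2 variables v₁ and v₃ are confined to {6, 11}, which locks those values in; drop them from v₅, v₆, v₈.
v₅'s domain is down to {7}, so v₅ = 7. Strike 7 from v₇.
v₆ must be 8 (only option left). So v₂ can't be 8.
v₇ has just one choice, so v₇ = 9. Remove 9 from v₄, v₈.
So v₈ = 12.

12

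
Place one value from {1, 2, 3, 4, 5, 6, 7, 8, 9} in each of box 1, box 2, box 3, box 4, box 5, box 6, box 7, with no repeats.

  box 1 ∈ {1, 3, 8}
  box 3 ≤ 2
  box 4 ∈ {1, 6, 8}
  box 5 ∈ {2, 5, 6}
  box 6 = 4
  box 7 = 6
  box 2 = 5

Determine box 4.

box 2 must be 5 (only option left). Strike 5 from box 5.
That leaves box 6 = 4.
box 7's domain is down to {6}, so box 7 = 6. Strike 6 from box 4, box 5.
box 5 has just one choice, so box 5 = 2. So box 3 can't be 2.
box 3's domain is down to {1}, so box 3 = 1. Remove 1 from box 1, box 4.
So box 4 = 8.

8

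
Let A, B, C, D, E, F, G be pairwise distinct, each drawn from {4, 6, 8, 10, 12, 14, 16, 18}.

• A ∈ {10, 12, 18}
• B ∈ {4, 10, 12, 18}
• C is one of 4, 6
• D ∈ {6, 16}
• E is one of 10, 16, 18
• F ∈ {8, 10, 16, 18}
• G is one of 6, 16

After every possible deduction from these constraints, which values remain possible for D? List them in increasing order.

6, 16

The 7 variables together cover exactly {4, 6, 8, 10, 12, 16, 18} — 7 values for 7 variables — and 8 appears only in F's list, so F = 8.
The 2 variables D and G are confined to {6, 16}, which locks those values in; drop them from C, E.
C has just one choice, so C = 4. Eliminate 4 elsewhere: B.
No further eliminations apply; D can still be any of 6, 16.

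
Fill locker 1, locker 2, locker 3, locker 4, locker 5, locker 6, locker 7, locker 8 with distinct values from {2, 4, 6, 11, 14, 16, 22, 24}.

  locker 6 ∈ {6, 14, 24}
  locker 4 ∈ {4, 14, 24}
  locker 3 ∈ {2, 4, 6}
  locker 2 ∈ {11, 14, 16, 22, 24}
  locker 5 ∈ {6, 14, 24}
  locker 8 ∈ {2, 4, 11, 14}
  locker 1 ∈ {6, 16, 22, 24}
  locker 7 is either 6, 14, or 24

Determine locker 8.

locker 5, locker 6, locker 7 share exactly the 3 values {6, 14, 24}; by pigeonhole those values go to them, so strike 6, 14, 24 from locker 1, locker 2, locker 3, locker 4, locker 8.
locker 4 must be 4 (only option left). Remove 4 from locker 3, locker 8.
locker 3's domain is down to {2}, so locker 3 = 2. Remove 2 from locker 8.
So locker 8 = 11.

11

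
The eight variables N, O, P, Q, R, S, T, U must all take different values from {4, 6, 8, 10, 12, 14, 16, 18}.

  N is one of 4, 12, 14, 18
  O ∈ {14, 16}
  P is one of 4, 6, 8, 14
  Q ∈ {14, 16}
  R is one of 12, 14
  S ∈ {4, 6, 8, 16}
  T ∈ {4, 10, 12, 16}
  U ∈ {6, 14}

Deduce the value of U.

6

Among the 8 variables, 10 fits only T (and all 8 values in {4, 6, 8, 10, 12, 14, 16, 18} must be used), so T = 10.
The 7 still-open variables together cover exactly {4, 6, 8, 12, 14, 16, 18} — 7 values for 7 variables — and 18 appears only in N's list, so N = 18.
Among the 6 still-open variables, 12 fits only R (and all 6 values in {4, 6, 8, 12, 14, 16} must be used), so R = 12.
O and Q share exactly the 2 values {14, 16}; by pigeonhole those values go to them, so strike 14, 16 from P, S, U.
So U = 6.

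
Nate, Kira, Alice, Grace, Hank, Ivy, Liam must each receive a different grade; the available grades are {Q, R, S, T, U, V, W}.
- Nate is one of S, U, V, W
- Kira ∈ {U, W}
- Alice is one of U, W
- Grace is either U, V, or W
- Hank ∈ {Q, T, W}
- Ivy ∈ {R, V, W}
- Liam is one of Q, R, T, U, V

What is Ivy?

Among the 7 variables, S fits only Nate (and all 7 values in {Q, R, S, T, U, V, W} must be used), so Nate = S.
Kira and Alice between them cover only {U, W} — a naked pair. Remove those values from Grace, Hank, Ivy, Liam.
Grace has just one choice, so Grace = V. Remove V from Ivy, Liam.
So Ivy = R.

R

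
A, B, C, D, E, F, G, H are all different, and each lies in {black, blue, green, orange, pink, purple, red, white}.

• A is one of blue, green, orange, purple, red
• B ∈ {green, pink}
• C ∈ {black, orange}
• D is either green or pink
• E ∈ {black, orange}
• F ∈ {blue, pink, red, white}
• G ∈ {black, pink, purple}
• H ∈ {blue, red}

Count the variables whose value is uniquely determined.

Among the 8 variables, white fits only F (and all 8 values in {black, blue, green, orange, pink, purple, red, white} must be used), so F = white.
The 2 variables B and D are confined to {green, pink}, which locks those values in; drop them from A, G.
The 2 variables C and E are confined to {black, orange}, which locks those values in; drop them from A, G.
G has just one choice, so G = purple. Remove purple from A.
Determined: F=white, G=purple. The other variables each still have more than one consistent value. That makes 2.

2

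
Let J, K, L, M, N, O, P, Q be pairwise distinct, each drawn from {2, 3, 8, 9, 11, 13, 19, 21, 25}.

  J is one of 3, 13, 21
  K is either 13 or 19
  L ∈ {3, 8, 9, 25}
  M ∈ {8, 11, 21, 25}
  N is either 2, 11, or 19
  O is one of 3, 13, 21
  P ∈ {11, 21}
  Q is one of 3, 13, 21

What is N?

J, O, Q share exactly the 3 values {3, 13, 21}; by pigeonhole those values go to them, so strike 3, 13, 21 from K, L, M, P.
K must be 19 (only option left). Strike 19 from N.
That leaves P = 11. So M, N can't be 11.
So N = 2.

2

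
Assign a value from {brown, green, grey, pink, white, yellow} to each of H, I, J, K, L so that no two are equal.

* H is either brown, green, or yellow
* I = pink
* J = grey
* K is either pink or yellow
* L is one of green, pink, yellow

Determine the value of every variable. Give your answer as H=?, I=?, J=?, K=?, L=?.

H=brown, I=pink, J=grey, K=yellow, L=green

I has just one choice, so I = pink. Strike pink from K, L.
J's domain is down to {grey}, so J = grey.
K has just one choice, so K = yellow. Remove yellow from H, L.
L must be green (only option left). Remove green from H.
That leaves H = brown.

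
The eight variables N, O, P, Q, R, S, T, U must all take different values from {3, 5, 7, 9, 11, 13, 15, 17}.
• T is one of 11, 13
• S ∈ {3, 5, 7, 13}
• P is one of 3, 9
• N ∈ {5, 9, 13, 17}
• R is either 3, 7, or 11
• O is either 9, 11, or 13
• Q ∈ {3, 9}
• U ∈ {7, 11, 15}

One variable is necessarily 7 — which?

The 8 variables draw from only 8 values {3, 5, 7, 9, 11, 13, 15, 17}, so each is used; only U can be 15, hence U = 15.
The 7 still-open variables together cover exactly {3, 5, 7, 9, 11, 13, 17} — 7 values for 7 variables — and 17 appears only in N's list, so N = 17.
The 6 still-open variables together cover exactly {3, 5, 7, 9, 11, 13} — 6 values for 6 variables — and 5 appears only in S's list, so S = 5.
The 5 still-open variables together cover exactly {3, 7, 9, 11, 13} — 5 values for 5 variables — and 7 appears only in R's list, so R = 7.

R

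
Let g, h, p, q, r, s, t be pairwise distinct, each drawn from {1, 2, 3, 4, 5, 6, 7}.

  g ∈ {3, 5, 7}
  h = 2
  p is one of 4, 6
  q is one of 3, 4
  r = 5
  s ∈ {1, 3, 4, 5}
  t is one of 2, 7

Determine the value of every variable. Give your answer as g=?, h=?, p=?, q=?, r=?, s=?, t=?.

g=3, h=2, p=6, q=4, r=5, s=1, t=7

h must be 2 (only option left). Eliminate 2 elsewhere: t.
That leaves r = 5. Strike 5 from g, s.
t has just one choice, so t = 7. Remove 7 from g.
That leaves g = 3. So q, s can't be 3.
q must be 4 (only option left). Remove 4 from p, s.
That leaves s = 1.
p must be 6 (only option left).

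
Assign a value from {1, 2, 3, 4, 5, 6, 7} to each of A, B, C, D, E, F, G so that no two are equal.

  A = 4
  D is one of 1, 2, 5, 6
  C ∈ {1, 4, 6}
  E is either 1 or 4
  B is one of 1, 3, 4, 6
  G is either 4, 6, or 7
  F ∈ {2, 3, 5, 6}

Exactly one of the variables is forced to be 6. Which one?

A's domain is down to {4}, so A = 4. So B, C, E, G can't be 4.
That leaves E = 1. Eliminate 1 elsewhere: B, C, D.
So 6 goes to C.

C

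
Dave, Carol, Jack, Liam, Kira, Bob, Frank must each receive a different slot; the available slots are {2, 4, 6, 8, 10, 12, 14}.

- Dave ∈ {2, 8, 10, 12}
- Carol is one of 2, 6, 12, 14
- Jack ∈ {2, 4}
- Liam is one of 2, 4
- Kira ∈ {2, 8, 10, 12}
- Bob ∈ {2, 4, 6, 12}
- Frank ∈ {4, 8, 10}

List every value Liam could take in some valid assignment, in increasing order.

2, 4

The 7 variables together cover exactly {2, 4, 6, 8, 10, 12, 14} — 7 values for 7 variables — and 14 appears only in Carol's list, so Carol = 14.
The 6 still-open variables draw from only 6 values {2, 4, 6, 8, 10, 12}, so each is used; only Bob can be 6, hence Bob = 6.
The 2 variables Jack and Liam are confined to {2, 4}, which locks those values in; drop them from Dave, Kira, Frank.
No further eliminations apply; Liam can still be any of 2, 4.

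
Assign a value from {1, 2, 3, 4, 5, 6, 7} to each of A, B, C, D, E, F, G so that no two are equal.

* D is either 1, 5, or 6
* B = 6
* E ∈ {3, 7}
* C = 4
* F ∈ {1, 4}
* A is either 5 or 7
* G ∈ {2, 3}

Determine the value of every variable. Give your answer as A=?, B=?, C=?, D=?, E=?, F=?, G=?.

B's domain is down to {6}, so B = 6. So D can't be 6.
That leaves C = 4. Eliminate 4 elsewhere: F.
F's domain is down to {1}, so F = 1. So D can't be 1.
D has just one choice, so D = 5. Eliminate 5 elsewhere: A.
A has just one choice, so A = 7. So E can't be 7.
E's domain is down to {3}, so E = 3. Strike 3 from G.
That leaves G = 2.

A=7, B=6, C=4, D=5, E=3, F=1, G=2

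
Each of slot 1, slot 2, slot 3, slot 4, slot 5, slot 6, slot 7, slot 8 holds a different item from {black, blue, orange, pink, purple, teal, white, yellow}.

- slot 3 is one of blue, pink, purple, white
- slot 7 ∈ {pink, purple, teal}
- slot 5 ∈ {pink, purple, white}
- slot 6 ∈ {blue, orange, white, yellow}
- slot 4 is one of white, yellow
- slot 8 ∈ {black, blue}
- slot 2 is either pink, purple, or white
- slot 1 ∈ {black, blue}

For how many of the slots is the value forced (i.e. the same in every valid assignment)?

The 8 variables together cover exactly {black, blue, orange, pink, purple, teal, white, yellow} — 8 values for 8 variables — and orange appears only in slot 6's list, so slot 6 = orange.
Among the 7 still-open variables, teal fits only slot 7 (and all 7 values in {black, blue, pink, purple, teal, white, yellow} must be used), so slot 7 = teal.
Among the 6 still-open variables, yellow fits only slot 4 (and all 6 values in {black, blue, pink, purple, white, yellow} must be used), so slot 4 = yellow.
slot 1 and slot 8 between them cover only {black, blue} — a naked pair. Remove those values from slot 3.
Determined: slot 4=yellow, slot 6=orange, slot 7=teal. The other slots each still have more than one consistent value. That makes 3.

3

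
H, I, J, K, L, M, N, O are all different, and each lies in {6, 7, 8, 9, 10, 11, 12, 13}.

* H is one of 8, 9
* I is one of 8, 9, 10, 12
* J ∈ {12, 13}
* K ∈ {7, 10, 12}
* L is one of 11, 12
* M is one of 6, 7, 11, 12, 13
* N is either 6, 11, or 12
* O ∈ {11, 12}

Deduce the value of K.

10

The 2 variables L and O are confined to {11, 12}, which locks those values in; drop them from I, J, K, M, N.
J's domain is down to {13}, so J = 13. Strike 13 from M.
N must be 6 (only option left). Remove 6 from M.
M must be 7 (only option left). Eliminate 7 elsewhere: K.
So K = 10.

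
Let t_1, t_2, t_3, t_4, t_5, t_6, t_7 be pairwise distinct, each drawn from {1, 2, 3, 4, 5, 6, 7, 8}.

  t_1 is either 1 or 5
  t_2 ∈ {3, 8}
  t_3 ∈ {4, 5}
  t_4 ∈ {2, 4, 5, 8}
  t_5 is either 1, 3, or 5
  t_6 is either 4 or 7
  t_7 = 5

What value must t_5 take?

3

t_7's domain is down to {5}, so t_7 = 5. Remove 5 from t_1, t_3, t_4, t_5.
t_1's domain is down to {1}, so t_1 = 1. Eliminate 1 elsewhere: t_5.
So t_5 = 3.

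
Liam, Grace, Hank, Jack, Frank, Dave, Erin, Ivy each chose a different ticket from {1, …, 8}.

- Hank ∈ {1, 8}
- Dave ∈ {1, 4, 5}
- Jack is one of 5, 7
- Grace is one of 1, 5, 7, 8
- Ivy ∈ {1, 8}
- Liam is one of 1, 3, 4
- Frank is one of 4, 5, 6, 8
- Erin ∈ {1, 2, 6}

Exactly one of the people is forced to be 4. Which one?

Dave

Among the 8 variables, 2 fits only Erin (and all 8 values in {1, 2, 3, 4, 5, 6, 7, 8} must be used), so Erin = 2.
Among the 7 still-open variables, 3 fits only Liam (and all 7 values in {1, 3, 4, 5, 6, 7, 8} must be used), so Liam = 3.
The 6 still-open variables draw from only 6 values {1, 4, 5, 6, 7, 8}, so each is used; only Frank can be 6, hence Frank = 6.
The 5 still-open variables draw from only 5 values {1, 4, 5, 7, 8}, so each is used; only Dave can be 4, hence Dave = 4.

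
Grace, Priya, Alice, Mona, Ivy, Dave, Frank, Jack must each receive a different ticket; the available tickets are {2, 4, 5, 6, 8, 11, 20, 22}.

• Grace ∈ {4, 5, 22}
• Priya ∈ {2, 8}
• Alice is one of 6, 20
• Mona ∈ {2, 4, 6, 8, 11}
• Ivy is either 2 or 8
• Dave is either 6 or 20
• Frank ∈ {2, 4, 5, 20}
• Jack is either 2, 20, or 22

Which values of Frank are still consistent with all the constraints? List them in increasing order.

Among the 8 variables, 11 fits only Mona (and all 8 values in {2, 4, 5, 6, 8, 11, 20, 22} must be used), so Mona = 11.
The 2 variables Priya and Ivy are confined to {2, 8}, which locks those values in; drop them from Frank, Jack.
The 2 variables Alice and Dave are confined to {6, 20}, which locks those values in; drop them from Frank, Jack.
Jack has just one choice, so Jack = 22. Remove 22 from Grace.
No further eliminations apply; Frank can still be any of 4, 5.

4, 5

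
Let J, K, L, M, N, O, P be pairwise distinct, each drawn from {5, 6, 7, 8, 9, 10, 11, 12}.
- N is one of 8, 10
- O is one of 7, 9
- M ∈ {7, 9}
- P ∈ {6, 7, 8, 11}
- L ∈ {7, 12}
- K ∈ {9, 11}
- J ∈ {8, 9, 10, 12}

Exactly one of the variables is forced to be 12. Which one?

L

The 7 variables draw from only 7 values {6, 7, 8, 9, 10, 11, 12}, so each is used; only P can be 6, hence P = 6.
The 6 still-open variables together cover exactly {7, 8, 9, 10, 11, 12} — 6 values for 6 variables — and 11 appears only in K's list, so K = 11.
M and O share exactly the 2 values {7, 9}; by pigeonhole those values go to them, so strike 7, 9 from J, L.
So 12 goes to L.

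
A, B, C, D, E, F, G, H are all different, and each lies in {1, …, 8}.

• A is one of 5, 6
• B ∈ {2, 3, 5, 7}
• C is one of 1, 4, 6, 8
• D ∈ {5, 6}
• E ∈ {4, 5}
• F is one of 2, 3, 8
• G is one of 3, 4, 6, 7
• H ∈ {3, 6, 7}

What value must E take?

4

The 8 variables draw from only 8 values {1, 2, 3, 4, 5, 6, 7, 8}, so each is used; only C can be 1, hence C = 1.
Among the 7 still-open variables, 8 fits only F (and all 7 values in {2, 3, 4, 5, 6, 7, 8} must be used), so F = 8.
The 6 still-open variables draw from only 6 values {2, 3, 4, 5, 6, 7}, so each is used; only B can be 2, hence B = 2.
A and D between them cover only {5, 6} — a naked pair. Remove those values from E, G, H.
So E = 4.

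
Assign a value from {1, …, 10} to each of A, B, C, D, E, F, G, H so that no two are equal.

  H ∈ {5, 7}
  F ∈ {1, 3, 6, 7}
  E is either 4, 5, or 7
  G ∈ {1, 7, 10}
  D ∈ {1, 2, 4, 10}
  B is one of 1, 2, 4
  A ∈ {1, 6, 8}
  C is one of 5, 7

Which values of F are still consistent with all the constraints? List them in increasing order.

The 2 variables C and H are confined to {5, 7}, which locks those values in; drop them from E, F, G.
E must be 4 (only option left). Remove 4 from B, D.
B, D, G share exactly the 3 values {1, 2, 10}; by pigeonhole those values go to them, so strike 1, 2, 10 from A, F.
No further eliminations apply; F can still be any of 3, 6.

3, 6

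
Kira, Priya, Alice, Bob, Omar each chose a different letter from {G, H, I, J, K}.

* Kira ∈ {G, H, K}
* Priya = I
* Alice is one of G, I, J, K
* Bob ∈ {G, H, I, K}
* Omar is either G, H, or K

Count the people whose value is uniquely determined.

Priya's domain is down to {I}, so Priya = I. Eliminate I elsewhere: Alice, Bob.
The 4 still-open variables together cover exactly {G, H, J, K} — 4 values for 4 variables — and J appears only in Alice's list, so Alice = J.
Determined: Priya=I, Alice=J. The other people each still have more than one consistent value. That makes 2.

2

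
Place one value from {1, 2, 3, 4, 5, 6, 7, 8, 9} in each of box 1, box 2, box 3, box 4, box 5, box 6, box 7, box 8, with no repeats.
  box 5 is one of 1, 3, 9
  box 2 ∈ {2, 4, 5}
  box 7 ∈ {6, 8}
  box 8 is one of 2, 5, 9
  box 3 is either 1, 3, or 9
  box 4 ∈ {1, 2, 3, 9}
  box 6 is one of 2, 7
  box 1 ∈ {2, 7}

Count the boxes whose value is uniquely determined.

2

box 1 and box 6 between them cover only {2, 7} — a naked pair. Remove those values from box 2, box 4, box 8.
box 3, box 4, box 5 share exactly the 3 values {1, 3, 9}; by pigeonhole those values go to them, so strike 1, 3, 9 from box 8.
box 8's domain is down to {5}, so box 8 = 5. Eliminate 5 elsewhere: box 2.
box 2's domain is down to {4}, so box 2 = 4.
Determined: box 2=4, box 8=5. The other boxes each still have more than one consistent value. That makes 2.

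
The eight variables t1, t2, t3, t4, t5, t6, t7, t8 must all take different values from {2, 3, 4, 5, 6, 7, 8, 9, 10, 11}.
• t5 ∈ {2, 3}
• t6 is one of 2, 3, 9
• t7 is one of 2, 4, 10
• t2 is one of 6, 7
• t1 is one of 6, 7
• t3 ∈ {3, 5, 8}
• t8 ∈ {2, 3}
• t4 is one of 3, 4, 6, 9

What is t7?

10

t1 and t2 share exactly the 2 values {6, 7}; by pigeonhole those values go to them, so strike 6, 7 from t4.
t5 and t8 between them cover only {2, 3} — a naked pair. Remove those values from t3, t4, t6, t7.
t6's domain is down to {9}, so t6 = 9. So t4 can't be 9.
t4 must be 4 (only option left). Strike 4 from t7.
So t7 = 10.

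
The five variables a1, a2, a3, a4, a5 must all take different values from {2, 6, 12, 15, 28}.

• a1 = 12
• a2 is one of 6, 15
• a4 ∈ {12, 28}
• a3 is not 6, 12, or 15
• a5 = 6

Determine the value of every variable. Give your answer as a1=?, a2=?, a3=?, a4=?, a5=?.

a1 must be 12 (only option left). Eliminate 12 elsewhere: a4.
a4 has just one choice, so a4 = 28. So a3 can't be 28.
a5's domain is down to {6}, so a5 = 6. Eliminate 6 elsewhere: a2.
That leaves a2 = 15.
a3's domain is down to {2}, so a3 = 2.

a1=12, a2=15, a3=2, a4=28, a5=6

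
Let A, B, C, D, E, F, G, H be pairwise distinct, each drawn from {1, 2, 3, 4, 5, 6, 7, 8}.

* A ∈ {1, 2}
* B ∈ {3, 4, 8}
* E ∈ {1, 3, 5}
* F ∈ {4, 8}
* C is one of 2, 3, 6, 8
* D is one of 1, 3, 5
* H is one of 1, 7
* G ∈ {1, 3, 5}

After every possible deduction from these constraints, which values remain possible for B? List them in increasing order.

4, 8

Among the 8 variables, 6 fits only C (and all 8 values in {1, 2, 3, 4, 5, 6, 7, 8} must be used), so C = 6.
The 7 still-open variables together cover exactly {1, 2, 3, 4, 5, 7, 8} — 7 values for 7 variables — and 2 appears only in A's list, so A = 2.
The 6 still-open variables draw from only 6 values {1, 3, 4, 5, 7, 8}, so each is used; only H can be 7, hence H = 7.
D, E, G share exactly the 3 values {1, 3, 5}; by pigeonhole those values go to them, so strike 1, 3, 5 from B.
No further eliminations apply; B can still be any of 4, 8.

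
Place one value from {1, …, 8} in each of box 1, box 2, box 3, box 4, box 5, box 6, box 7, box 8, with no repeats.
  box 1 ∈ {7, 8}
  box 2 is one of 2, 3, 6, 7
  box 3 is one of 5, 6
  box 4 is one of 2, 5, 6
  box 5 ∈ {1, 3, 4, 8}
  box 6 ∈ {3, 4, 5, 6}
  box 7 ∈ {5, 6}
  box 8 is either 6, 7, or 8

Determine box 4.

Among the 8 variables, 1 fits only box 5 (and all 8 values in {1, 2, 3, 4, 5, 6, 7, 8} must be used), so box 5 = 1.
The 7 still-open variables draw from only 7 values {2, 3, 4, 5, 6, 7, 8}, so each is used; only box 6 can be 4, hence box 6 = 4.
The 6 still-open variables together cover exactly {2, 3, 5, 6, 7, 8} — 6 values for 6 variables — and 3 appears only in box 2's list, so box 2 = 3.
The 5 still-open variables together cover exactly {2, 5, 6, 7, 8} — 5 values for 5 variables — and 2 appears only in box 4's list, so box 4 = 2.

2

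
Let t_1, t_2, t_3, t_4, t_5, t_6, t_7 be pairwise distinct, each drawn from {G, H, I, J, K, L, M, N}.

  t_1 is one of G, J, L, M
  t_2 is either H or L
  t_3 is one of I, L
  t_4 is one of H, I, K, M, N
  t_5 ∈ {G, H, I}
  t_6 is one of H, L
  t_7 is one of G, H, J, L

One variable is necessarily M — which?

t_1

t_2 and t_6 between them cover only {H, L} — a naked pair. Remove those values from t_1, t_3, t_4, t_5, t_7.
t_3 has just one choice, so t_3 = I. Strike I from t_4, t_5.
t_5's domain is down to {G}, so t_5 = G. Remove G from t_1, t_7.
t_7's domain is down to {J}, so t_7 = J. So t_1 can't be J.
So M goes to t_1.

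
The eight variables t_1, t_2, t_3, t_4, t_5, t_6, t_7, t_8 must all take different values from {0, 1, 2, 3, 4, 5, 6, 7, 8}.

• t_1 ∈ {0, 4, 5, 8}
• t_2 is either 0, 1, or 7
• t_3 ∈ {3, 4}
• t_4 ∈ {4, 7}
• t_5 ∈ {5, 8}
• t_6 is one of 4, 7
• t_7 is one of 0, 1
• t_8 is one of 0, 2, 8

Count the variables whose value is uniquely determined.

The 8 variables together cover exactly {0, 1, 2, 3, 4, 5, 7, 8} — 8 values for 8 variables — and 2 appears only in t_8's list, so t_8 = 2.
Among the 7 still-open variables, 3 fits only t_3 (and all 7 values in {0, 1, 3, 4, 5, 7, 8} must be used), so t_3 = 3.
The 2 variables t_4 and t_6 are confined to {4, 7}, which locks those values in; drop them from t_1, t_2.
t_2 and t_7 between them cover only {0, 1} — a naked pair. Remove those values from t_1.
Determined: t_3=3, t_8=2. The other variables each still have more than one consistent value. That makes 2.

2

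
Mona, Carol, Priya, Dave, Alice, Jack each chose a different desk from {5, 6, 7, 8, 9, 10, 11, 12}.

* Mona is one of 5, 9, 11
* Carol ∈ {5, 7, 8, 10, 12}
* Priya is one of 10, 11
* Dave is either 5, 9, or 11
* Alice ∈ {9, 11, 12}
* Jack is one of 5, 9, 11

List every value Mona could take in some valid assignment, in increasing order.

Mona, Dave, Jack share exactly the 3 values {5, 9, 11}; by pigeonhole those values go to them, so strike 5, 9, 11 from Carol, Priya, Alice.
Priya's domain is down to {10}, so Priya = 10. Eliminate 10 elsewhere: Carol.
That leaves Alice = 12. Strike 12 from Carol.
No further eliminations apply; Mona can still be any of 5, 9, 11.

5, 9, 11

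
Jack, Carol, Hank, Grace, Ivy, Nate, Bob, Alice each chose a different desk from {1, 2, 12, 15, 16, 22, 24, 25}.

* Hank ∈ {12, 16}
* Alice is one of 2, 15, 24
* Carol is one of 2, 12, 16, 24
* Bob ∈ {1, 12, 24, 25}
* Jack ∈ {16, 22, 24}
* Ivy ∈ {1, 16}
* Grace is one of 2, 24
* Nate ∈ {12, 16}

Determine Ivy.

1

The 8 variables draw from only 8 values {1, 2, 12, 15, 16, 22, 24, 25}, so each is used; only Alice can be 15, hence Alice = 15.
The 7 still-open variables draw from only 7 values {1, 2, 12, 16, 22, 24, 25}, so each is used; only Jack can be 22, hence Jack = 22.
Among the 6 still-open variables, 25 fits only Bob (and all 6 values in {1, 2, 12, 16, 24, 25} must be used), so Bob = 25.
The 5 still-open variables draw from only 5 values {1, 2, 12, 16, 24}, so each is used; only Ivy can be 1, hence Ivy = 1.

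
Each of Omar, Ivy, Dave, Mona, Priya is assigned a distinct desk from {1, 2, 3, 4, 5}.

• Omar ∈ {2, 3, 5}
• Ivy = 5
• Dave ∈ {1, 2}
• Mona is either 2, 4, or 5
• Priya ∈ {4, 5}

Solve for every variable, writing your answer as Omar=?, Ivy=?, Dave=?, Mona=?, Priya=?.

Ivy's domain is down to {5}, so Ivy = 5. Strike 5 from Omar, Mona, Priya.
Priya's domain is down to {4}, so Priya = 4. So Mona can't be 4.
Mona's domain is down to {2}, so Mona = 2. Strike 2 from Omar, Dave.
Omar must be 3 (only option left).
That leaves Dave = 1.

Omar=3, Ivy=5, Dave=1, Mona=2, Priya=4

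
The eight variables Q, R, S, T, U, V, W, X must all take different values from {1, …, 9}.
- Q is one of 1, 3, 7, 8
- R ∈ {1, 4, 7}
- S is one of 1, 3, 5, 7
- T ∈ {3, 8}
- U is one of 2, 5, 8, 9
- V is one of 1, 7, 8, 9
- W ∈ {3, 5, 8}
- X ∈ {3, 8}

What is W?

5

The 8 variables together cover exactly {1, 2, 3, 4, 5, 7, 8, 9} — 8 values for 8 variables — and 2 appears only in U's list, so U = 2.
The 7 still-open variables together cover exactly {1, 3, 4, 5, 7, 8, 9} — 7 values for 7 variables — and 4 appears only in R's list, so R = 4.
Among the 6 still-open variables, 9 fits only V (and all 6 values in {1, 3, 5, 7, 8, 9} must be used), so V = 9.
T and X share exactly the 2 values {3, 8}; by pigeonhole those values go to them, so strike 3, 8 from Q, S, W.
So W = 5.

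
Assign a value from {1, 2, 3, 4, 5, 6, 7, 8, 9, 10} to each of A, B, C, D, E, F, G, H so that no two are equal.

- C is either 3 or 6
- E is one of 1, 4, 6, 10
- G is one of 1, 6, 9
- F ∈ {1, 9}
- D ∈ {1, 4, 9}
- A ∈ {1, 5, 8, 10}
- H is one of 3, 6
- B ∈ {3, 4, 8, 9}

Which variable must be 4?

D

The 8 variables together cover exactly {1, 3, 4, 5, 6, 8, 9, 10} — 8 values for 8 variables — and 5 appears only in A's list, so A = 5.
Among the 7 still-open variables, 8 fits only B (and all 7 values in {1, 3, 4, 6, 8, 9, 10} must be used), so B = 8.
Among the 6 still-open variables, 10 fits only E (and all 6 values in {1, 3, 4, 6, 9, 10} must be used), so E = 10.
The 5 still-open variables together cover exactly {1, 3, 4, 6, 9} — 5 values for 5 variables — and 4 appears only in D's list, so D = 4.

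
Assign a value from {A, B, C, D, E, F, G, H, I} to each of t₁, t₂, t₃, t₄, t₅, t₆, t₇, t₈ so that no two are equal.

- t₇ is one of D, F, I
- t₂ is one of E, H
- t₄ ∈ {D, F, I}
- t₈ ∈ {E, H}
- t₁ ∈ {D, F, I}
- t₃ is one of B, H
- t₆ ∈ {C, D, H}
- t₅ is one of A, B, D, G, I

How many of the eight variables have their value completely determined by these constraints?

t₂ and t₈ between them cover only {E, H} — a naked pair. Remove those values from t₃, t₆.
t₃ must be B (only option left). Eliminate B elsewhere: t₅.
t₁, t₄, t₇ between them cover only {D, F, I} — a naked triple. Remove those values from t₅, t₆.
t₆ has just one choice, so t₆ = C.
Determined: t₃=B, t₆=C. The other variables each still have more than one consistent value. That makes 2.

2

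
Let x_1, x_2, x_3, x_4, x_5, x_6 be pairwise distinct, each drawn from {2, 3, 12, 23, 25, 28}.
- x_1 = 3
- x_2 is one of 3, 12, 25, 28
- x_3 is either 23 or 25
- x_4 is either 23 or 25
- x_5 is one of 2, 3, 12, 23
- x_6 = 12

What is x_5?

2

x_1 has just one choice, so x_1 = 3. So x_2, x_5 can't be 3.
x_6 must be 12 (only option left). Eliminate 12 elsewhere: x_2, x_5.
The 4 still-open variables together cover exactly {2, 23, 25, 28} — 4 values for 4 variables — and 2 appears only in x_5's list, so x_5 = 2.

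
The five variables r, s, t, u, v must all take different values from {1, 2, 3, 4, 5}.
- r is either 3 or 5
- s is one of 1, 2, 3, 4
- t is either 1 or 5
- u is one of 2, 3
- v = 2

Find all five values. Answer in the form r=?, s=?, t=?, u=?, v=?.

r=5, s=4, t=1, u=3, v=2

v has just one choice, so v = 2. So s, u can't be 2.
u must be 3 (only option left). Remove 3 from r, s.
r must be 5 (only option left). So t can't be 5.
That leaves t = 1. Eliminate 1 elsewhere: s.
s has just one choice, so s = 4.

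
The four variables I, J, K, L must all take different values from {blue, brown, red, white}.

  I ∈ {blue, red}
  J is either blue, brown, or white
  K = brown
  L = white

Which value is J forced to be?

K must be brown (only option left). Remove brown from J.
That leaves L = white. Strike white from J.
So J = blue.

blue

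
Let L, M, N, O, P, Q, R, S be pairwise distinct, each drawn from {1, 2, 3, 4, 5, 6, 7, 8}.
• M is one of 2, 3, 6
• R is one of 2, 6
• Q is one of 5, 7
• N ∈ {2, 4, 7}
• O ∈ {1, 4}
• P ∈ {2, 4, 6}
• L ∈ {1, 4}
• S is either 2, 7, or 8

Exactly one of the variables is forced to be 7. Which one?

N

Among the 8 variables, 3 fits only M (and all 8 values in {1, 2, 3, 4, 5, 6, 7, 8} must be used), so M = 3.
The 7 still-open variables together cover exactly {1, 2, 4, 5, 6, 7, 8} — 7 values for 7 variables — and 5 appears only in Q's list, so Q = 5.
Among the 6 still-open variables, 8 fits only S (and all 6 values in {1, 2, 4, 6, 7, 8} must be used), so S = 8.
The 5 still-open variables together cover exactly {1, 2, 4, 6, 7} — 5 values for 5 variables — and 7 appears only in N's list, so N = 7.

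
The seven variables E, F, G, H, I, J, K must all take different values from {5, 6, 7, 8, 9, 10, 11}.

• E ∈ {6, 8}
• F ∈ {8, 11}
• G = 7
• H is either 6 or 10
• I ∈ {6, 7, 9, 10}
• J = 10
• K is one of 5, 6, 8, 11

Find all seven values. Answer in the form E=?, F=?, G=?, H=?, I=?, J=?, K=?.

E=8, F=11, G=7, H=6, I=9, J=10, K=5

G has just one choice, so G = 7. Remove 7 from I.
That leaves J = 10. So H, I can't be 10.
That leaves H = 6. Eliminate 6 elsewhere: E, I, K.
I must be 9 (only option left).
E has just one choice, so E = 8. Eliminate 8 elsewhere: F, K.
F must be 11 (only option left). Strike 11 from K.
K's domain is down to {5}, so K = 5.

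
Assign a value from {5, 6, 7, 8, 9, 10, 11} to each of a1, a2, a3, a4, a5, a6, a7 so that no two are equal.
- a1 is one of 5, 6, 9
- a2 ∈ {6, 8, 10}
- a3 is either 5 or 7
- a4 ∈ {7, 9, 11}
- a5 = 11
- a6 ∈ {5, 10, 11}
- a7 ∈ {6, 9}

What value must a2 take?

a5 has just one choice, so a5 = 11. Eliminate 11 elsewhere: a4, a6.
The 6 still-open variables draw from only 6 values {5, 6, 7, 8, 9, 10}, so each is used; only a2 can be 8, hence a2 = 8.

8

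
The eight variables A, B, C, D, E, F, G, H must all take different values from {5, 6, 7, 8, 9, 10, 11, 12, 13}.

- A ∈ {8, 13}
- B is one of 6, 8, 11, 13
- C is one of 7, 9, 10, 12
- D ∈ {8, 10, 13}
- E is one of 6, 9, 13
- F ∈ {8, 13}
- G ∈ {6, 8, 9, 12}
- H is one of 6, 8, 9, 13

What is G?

12

Among the 8 variables, 7 fits only C (and all 8 values in {6, 7, 8, 9, 10, 11, 12, 13} must be used), so C = 7.
The 7 still-open variables together cover exactly {6, 8, 9, 10, 11, 12, 13} — 7 values for 7 variables — and 10 appears only in D's list, so D = 10.
The 6 still-open variables together cover exactly {6, 8, 9, 11, 12, 13} — 6 values for 6 variables — and 11 appears only in B's list, so B = 11.
Among the 5 still-open variables, 12 fits only G (and all 5 values in {6, 8, 9, 12, 13} must be used), so G = 12.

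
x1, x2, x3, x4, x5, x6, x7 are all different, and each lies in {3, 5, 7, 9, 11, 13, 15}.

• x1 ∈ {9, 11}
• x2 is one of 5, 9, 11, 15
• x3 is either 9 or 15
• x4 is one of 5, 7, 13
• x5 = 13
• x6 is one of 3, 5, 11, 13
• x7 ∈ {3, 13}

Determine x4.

7

x5 must be 13 (only option left). Strike 13 from x4, x6, x7.
x7 has just one choice, so x7 = 3. Remove 3 from x6.
Among the 5 still-open variables, 7 fits only x4 (and all 5 values in {5, 7, 9, 11, 15} must be used), so x4 = 7.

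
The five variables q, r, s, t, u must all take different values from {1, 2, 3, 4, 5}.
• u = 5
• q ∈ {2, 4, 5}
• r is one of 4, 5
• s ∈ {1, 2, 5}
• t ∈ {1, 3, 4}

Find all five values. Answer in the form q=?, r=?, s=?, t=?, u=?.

q=2, r=4, s=1, t=3, u=5

u's domain is down to {5}, so u = 5. So q, r, s can't be 5.
r has just one choice, so r = 4. Strike 4 from q, t.
q's domain is down to {2}, so q = 2. Eliminate 2 elsewhere: s.
s has just one choice, so s = 1. Remove 1 from t.
t must be 3 (only option left).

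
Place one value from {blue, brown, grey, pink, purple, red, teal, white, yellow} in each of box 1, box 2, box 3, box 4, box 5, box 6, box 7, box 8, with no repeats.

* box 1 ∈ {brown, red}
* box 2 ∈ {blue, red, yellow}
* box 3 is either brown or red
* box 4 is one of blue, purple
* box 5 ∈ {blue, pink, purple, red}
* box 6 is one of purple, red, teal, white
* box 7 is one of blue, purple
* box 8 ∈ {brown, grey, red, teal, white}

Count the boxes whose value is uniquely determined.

The 2 variables box 1 and box 3 are confined to {brown, red}, which locks those values in; drop them from box 2, box 5, box 6, box 8.
The 2 variables box 4 and box 7 are confined to {blue, purple}, which locks those values in; drop them from box 2, box 5, box 6.
box 2 must be yellow (only option left).
box 5 must be pink (only option left).
Determined: box 2=yellow, box 5=pink. The other boxes each still have more than one consistent value. That makes 2.

2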